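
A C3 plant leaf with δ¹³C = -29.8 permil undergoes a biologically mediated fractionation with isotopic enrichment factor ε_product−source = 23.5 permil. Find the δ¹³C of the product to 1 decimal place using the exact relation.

-7.0 permil

Exactly, δ_product = (δ_source + 1000)·(ε/1000 + 1) − 1000.
δ_product = (-29.8 + 1000) × (23.5/1000 + 1) − 1000
δ_product = -7.00 permil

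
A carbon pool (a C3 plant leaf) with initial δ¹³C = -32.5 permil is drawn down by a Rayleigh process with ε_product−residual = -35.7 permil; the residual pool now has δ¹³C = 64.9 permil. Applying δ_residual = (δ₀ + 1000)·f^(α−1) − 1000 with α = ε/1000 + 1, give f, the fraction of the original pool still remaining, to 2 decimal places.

0.07

α − 1 = ε/1000 = -0.0357
(δ_res + 1000)/(δ₀ + 1000) = (64.9 + 1000)/(-32.5 + 1000) = 1064.9/967.5 = 1.100672
f = 1.100672^(1/-0.0357) = exp(ln(1.100672)/-0.0357) = exp(0.09592/-0.0357)
f = exp(-2.6869) = 0.0681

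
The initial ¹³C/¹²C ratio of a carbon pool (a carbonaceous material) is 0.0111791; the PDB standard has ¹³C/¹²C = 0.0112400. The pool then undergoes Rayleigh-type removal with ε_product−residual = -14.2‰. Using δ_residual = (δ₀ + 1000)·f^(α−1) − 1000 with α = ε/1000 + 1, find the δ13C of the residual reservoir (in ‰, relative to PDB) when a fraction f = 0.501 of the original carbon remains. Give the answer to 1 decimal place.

4.4‰

δ₀ = (0.0111791/0.0112400 − 1)×1000 = (0.994582 − 1)×1000 = -5.418‰
α − 1 = ε/1000 = -0.0142
f^(α−1) = 0.501^(-0.0142) = 1.009863
δ_res = (-5.418 + 1000) × 1.009863 − 1000 = 1004.391 − 1000 = 4.39‰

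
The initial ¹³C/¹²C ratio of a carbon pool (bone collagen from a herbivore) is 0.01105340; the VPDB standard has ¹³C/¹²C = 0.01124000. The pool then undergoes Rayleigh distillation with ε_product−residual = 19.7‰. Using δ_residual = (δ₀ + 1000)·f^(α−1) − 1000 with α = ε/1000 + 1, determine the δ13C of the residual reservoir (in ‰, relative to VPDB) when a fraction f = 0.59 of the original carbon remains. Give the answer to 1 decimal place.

-26.8‰

δ₀ = (0.01105340/0.01124000 − 1)×1000 = (0.983399 − 1)×1000 = -16.601‰
α − 1 = ε/1000 = 0.0197
f^(α−1) = 0.59^(0.0197) = 0.989659
δ_res = (-16.601 + 1000) × 0.989659 − 1000 = 973.230 − 1000 = -26.77‰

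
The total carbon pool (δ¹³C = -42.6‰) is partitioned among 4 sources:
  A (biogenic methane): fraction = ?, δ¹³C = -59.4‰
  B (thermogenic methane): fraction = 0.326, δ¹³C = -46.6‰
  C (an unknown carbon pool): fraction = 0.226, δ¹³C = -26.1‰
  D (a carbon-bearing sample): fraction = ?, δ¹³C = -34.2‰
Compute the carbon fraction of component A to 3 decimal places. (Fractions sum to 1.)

Let f_A and f_D be the unknown fractions; fractions sum to 1 so f_A + f_D = 0.448.
Mass balance: Σ fᵢ·δᵢ = δ_bulk ⇒ f_A·(-59.4) + f_D·(-34.2) = -42.6 − (-21.090) = -21.510
Substitute f_D = 0.448 − f_A:
f_A·(-59.4 − -34.2) = -21.510 − 0.448×(-34.2) = -6.188
f_A = -6.188 / -25.2 = 0.2456

0.246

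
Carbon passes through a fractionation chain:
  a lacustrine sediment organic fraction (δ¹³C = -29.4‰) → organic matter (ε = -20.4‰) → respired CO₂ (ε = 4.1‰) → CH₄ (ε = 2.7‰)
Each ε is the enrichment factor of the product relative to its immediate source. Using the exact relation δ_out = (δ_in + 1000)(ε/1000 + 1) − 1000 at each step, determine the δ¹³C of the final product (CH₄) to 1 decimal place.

-42.7‰

step 1: δ = (-29.40 + 1000)·(-20.4/1000 + 1) − 1000 = -49.20‰
step 2: δ = (-49.20 + 1000)·(4.1/1000 + 1) − 1000 = -45.30‰
step 3: δ = (-45.30 + 1000)·(2.7/1000 + 1) − 1000 = -42.72‰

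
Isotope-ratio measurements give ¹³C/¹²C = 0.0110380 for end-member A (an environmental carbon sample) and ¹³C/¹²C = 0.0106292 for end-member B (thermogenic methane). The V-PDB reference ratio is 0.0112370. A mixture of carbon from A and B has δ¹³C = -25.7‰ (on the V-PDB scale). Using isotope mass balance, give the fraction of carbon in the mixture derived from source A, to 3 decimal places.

δ_A = (0.0110380/0.0112370 − 1)×1000 = (0.982291 − 1)×1000 = -17.709‰
δ_B = (0.0106292/0.0112370 − 1)×1000 = (0.945911 − 1)×1000 = -54.089‰
f_A = (δ_mix − δ_B)/(δ_A − δ_B) = (-25.7 − (-54.089))/(-17.709 − (-54.089))
f_A = 28.389 / 36.380 = 0.7804

0.780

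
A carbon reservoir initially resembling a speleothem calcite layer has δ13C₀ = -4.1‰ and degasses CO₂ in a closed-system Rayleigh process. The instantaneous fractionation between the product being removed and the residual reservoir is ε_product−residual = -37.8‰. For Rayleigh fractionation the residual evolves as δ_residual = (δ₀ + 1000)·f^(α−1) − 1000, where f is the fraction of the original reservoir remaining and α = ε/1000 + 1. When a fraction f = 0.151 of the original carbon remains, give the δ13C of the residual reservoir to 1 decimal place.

69.7‰

Rayleigh residual: δ_res = (δ₀ + 1000)·f^(α−1) − 1000
α = ε/1000 + 1 = 0.96220, so α − 1 = -0.03780
f^(α−1) = 0.151^(-0.03780) = 1.074075
δ_res = (-4.1 + 1000) × 1.074075 − 1000 = 1069.671 − 1000 = 69.67‰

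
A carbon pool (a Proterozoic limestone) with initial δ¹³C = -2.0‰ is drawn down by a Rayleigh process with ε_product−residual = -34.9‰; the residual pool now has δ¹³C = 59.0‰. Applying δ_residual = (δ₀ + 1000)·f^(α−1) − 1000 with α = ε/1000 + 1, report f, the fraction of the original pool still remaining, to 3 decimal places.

α − 1 = ε/1000 = -0.0349
(δ_res + 1000)/(δ₀ + 1000) = (59.0 + 1000)/(-2.0 + 1000) = 1059.0/998.0 = 1.061122
f = 1.061122^(1/-0.0349) = exp(ln(1.061122)/-0.0349) = exp(0.05933/-0.0349)
f = exp(-1.6999) = 0.1827

0.183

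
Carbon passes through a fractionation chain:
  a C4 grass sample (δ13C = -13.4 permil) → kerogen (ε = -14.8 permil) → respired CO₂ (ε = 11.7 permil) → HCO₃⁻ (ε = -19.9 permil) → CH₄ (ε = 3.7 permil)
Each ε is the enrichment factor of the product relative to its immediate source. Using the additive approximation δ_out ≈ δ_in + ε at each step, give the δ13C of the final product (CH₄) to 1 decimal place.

-32.7 permil

step 1: δ ≈ -13.4 + (-14.8) = -28.2 permil
step 2: δ ≈ -28.2 + (11.7) = -16.5 permil
step 3: δ ≈ -16.5 + (-19.9) = -36.4 permil
step 4: δ ≈ -36.4 + (3.7) = -32.7 permil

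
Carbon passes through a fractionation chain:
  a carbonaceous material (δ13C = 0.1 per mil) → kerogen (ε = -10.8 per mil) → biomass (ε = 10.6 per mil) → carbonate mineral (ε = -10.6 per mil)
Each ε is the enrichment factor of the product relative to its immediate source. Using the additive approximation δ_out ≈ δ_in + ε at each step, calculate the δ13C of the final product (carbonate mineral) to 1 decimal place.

-10.7 per mil

step 1: δ ≈ 0.1 + (-10.8) = -10.7 per mil
step 2: δ ≈ -10.7 + (10.6) = -0.1 per mil
step 3: δ ≈ -0.1 + (-10.6) = -10.7 per mil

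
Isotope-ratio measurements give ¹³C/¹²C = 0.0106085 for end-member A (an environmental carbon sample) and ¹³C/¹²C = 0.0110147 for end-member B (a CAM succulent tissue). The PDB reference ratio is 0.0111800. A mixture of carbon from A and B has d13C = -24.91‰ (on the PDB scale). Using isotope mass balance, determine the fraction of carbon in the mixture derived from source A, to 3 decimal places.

δ_A = (0.0106085/0.0111800 − 1)×1000 = (0.948882 − 1)×1000 = -51.118‰
δ_B = (0.0110147/0.0111800 − 1)×1000 = (0.985215 − 1)×1000 = -14.785‰
f_A = (δ_mix − δ_B)/(δ_A − δ_B) = (-24.91 − (-14.785))/(-51.118 − (-14.785))
f_A = -10.125 / -36.333 = 0.2787

0.279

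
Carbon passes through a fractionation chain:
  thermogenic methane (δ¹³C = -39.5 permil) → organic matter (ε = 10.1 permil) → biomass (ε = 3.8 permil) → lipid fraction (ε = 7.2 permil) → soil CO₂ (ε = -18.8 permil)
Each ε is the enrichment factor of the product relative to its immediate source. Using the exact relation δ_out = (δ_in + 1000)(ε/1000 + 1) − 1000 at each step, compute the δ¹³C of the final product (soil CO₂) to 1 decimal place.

step 1: δ = (-39.50 + 1000)·(10.1/1000 + 1) − 1000 = -29.80 permil
step 2: δ = (-29.80 + 1000)·(3.8/1000 + 1) − 1000 = -26.11 permil
step 3: δ = (-26.11 + 1000)·(7.2/1000 + 1) − 1000 = -19.10 permil
step 4: δ = (-19.10 + 1000)·(-18.8/1000 + 1) − 1000 = -37.54 permil

-37.5 permil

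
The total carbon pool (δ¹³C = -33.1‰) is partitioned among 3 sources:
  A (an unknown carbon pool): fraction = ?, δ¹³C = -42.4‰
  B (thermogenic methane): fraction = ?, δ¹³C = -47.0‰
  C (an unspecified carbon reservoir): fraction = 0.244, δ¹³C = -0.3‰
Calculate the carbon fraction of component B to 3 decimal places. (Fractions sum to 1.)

0.211

Let f_B and f_A be the unknown fractions; fractions sum to 1 so f_B + f_A = 0.756.
Mass balance: Σ fᵢ·δᵢ = δ_bulk ⇒ f_B·(-47.0) + f_A·(-42.4) = -33.1 − (-0.073) = -33.027
Substitute f_A = 0.756 − f_B:
f_B·(-47.0 − -42.4) = -33.027 − 0.756×(-42.4) = -0.972
f_B = -0.972 / -4.6 = 0.2114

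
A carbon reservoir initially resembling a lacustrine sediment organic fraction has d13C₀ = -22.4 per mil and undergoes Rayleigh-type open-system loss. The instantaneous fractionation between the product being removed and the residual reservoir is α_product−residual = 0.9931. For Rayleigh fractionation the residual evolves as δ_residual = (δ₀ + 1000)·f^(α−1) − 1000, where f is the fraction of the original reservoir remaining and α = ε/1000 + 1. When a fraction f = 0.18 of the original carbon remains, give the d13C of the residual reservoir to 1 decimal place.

-10.8 per mil

Rayleigh residual: δ_res = (δ₀ + 1000)·f^(α−1) − 1000
α − 1 = -0.00690
f^(α−1) = 0.18^(-0.00690) = 1.011902
δ_res = (-22.4 + 1000) × 1.011902 − 1000 = 989.236 − 1000 = -10.76 per mil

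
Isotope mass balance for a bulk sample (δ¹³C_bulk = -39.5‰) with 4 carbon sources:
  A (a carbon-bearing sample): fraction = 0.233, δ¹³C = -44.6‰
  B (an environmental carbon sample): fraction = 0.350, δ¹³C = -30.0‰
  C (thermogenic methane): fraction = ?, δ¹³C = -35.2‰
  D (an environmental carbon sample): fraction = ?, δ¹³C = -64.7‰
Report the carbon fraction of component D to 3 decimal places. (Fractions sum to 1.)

0.133

Let f_D and f_C be the unknown fractions; fractions sum to 1 so f_D + f_C = 0.417.
Mass balance: Σ fᵢ·δᵢ = δ_bulk ⇒ f_D·(-64.7) + f_C·(-35.2) = -39.5 − (-20.892) = -18.608
Substitute f_C = 0.417 − f_D:
f_D·(-64.7 − -35.2) = -18.608 − 0.417×(-35.2) = -3.930
f_D = -3.930 / -29.5 = 0.1332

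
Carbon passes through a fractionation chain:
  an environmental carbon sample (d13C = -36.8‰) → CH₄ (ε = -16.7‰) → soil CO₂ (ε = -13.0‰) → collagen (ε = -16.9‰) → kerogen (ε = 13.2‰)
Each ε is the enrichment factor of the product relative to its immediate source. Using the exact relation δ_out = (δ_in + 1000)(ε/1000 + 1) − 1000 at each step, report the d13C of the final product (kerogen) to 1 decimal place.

-68.9‰

step 1: δ = (-36.80 + 1000)·(-16.7/1000 + 1) − 1000 = -52.89‰
step 2: δ = (-52.89 + 1000)·(-13.0/1000 + 1) − 1000 = -65.20‰
step 3: δ = (-65.20 + 1000)·(-16.9/1000 + 1) − 1000 = -81.00‰
step 4: δ = (-81.00 + 1000)·(13.2/1000 + 1) − 1000 = -68.87‰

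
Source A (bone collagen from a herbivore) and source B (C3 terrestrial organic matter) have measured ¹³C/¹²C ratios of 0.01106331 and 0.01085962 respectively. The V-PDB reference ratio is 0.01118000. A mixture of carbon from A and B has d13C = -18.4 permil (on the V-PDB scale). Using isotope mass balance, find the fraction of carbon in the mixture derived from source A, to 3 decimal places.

0.563

δ_A = (0.01106331/0.01118000 − 1)×1000 = (0.989563 − 1)×1000 = -10.437 permil
δ_B = (0.01085962/0.01118000 − 1)×1000 = (0.971343 − 1)×1000 = -28.657 permil
f_A = (δ_mix − δ_B)/(δ_A − δ_B) = (-18.4 − (-28.657))/(-10.437 − (-28.657))
f_A = 10.257 / 18.219 = 0.5630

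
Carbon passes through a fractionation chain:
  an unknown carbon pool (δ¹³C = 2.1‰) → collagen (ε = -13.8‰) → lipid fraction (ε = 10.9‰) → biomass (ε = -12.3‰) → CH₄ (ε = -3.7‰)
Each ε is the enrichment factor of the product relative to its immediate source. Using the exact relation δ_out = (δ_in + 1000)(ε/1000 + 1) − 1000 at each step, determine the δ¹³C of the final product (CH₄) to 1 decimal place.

step 1: δ = (2.10 + 1000)·(-13.8/1000 + 1) − 1000 = -11.73‰
step 2: δ = (-11.73 + 1000)·(10.9/1000 + 1) − 1000 = -0.96‰
step 3: δ = (-0.96 + 1000)·(-12.3/1000 + 1) − 1000 = -13.25‰
step 4: δ = (-13.25 + 1000)·(-3.7/1000 + 1) − 1000 = -16.90‰

-16.9‰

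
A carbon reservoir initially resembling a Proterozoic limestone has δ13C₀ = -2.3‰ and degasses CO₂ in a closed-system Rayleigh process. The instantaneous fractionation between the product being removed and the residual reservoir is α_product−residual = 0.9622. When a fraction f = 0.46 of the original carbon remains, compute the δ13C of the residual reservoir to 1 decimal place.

27.4‰

Rayleigh residual: δ_res = (δ₀ + 1000)·f^(α−1) − 1000
α − 1 = -0.03780
f^(α−1) = 0.46^(-0.03780) = 1.029788
δ_res = (-2.3 + 1000) × 1.029788 − 1000 = 1027.419 − 1000 = 27.42‰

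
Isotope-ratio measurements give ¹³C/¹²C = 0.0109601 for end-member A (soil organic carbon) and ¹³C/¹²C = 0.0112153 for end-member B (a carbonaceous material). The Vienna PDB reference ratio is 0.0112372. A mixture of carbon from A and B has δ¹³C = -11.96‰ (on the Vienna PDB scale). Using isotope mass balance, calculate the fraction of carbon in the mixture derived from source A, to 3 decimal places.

0.441

δ_A = (0.0109601/0.0112372 − 1)×1000 = (0.975341 − 1)×1000 = -24.659‰
δ_B = (0.0112153/0.0112372 − 1)×1000 = (0.998051 − 1)×1000 = -1.949‰
f_A = (δ_mix − δ_B)/(δ_A − δ_B) = (-11.96 − (-1.949))/(-24.659 − (-1.949))
f_A = -10.011 / -22.710 = 0.4408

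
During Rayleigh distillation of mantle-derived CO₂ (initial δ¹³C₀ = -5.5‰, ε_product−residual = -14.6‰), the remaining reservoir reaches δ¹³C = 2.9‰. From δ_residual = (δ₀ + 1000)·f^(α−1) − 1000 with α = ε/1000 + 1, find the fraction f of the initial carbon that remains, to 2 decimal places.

α − 1 = ε/1000 = -0.0146
(δ_res + 1000)/(δ₀ + 1000) = (2.9 + 1000)/(-5.5 + 1000) = 1002.9/994.5 = 1.008446
f = 1.008446^(1/-0.0146) = exp(ln(1.008446)/-0.0146) = exp(0.00841/-0.0146)
f = exp(-0.5761) = 0.5621

0.56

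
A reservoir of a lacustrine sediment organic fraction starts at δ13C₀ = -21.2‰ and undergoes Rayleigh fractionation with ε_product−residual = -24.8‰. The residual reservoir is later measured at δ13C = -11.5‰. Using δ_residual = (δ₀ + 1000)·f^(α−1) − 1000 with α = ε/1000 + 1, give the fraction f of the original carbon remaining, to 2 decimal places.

α − 1 = ε/1000 = -0.0248
(δ_res + 1000)/(δ₀ + 1000) = (-11.5 + 1000)/(-21.2 + 1000) = 988.5/978.8 = 1.009910
f = 1.009910^(1/-0.0248) = exp(ln(1.009910)/-0.0248) = exp(0.00986/-0.0248)
f = exp(-0.3976) = 0.6719

0.67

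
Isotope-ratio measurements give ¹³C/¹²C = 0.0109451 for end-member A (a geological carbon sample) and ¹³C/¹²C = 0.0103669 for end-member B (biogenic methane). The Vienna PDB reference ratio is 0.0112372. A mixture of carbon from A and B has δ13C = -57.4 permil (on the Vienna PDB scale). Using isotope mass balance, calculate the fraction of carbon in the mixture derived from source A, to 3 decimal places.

0.390

δ_A = (0.0109451/0.0112372 − 1)×1000 = (0.974006 − 1)×1000 = -25.994 permil
δ_B = (0.0103669/0.0112372 − 1)×1000 = (0.922552 − 1)×1000 = -77.448 permil
f_A = (δ_mix − δ_B)/(δ_A − δ_B) = (-57.4 − (-77.448))/(-25.994 − (-77.448))
f_A = 20.048 / 51.454 = 0.3896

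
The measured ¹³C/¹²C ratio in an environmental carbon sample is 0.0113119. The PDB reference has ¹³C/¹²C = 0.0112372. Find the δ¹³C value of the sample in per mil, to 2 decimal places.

6.65 per mil

δ¹³C = (R_sample / R_standard − 1) × 1000
R_sample / R_standard = 0.0113119 / 0.0112372 = 1.006648
δ¹³C = (1.006648 − 1) × 1000 = 6.648 per mil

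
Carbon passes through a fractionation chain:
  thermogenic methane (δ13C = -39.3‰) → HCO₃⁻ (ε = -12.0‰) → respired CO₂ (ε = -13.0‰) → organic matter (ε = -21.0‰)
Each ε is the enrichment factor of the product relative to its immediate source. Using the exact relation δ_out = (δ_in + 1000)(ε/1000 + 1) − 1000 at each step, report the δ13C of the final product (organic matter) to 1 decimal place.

-82.8‰

step 1: δ = (-39.30 + 1000)·(-12.0/1000 + 1) − 1000 = -50.83‰
step 2: δ = (-50.83 + 1000)·(-13.0/1000 + 1) − 1000 = -63.17‰
step 3: δ = (-63.17 + 1000)·(-21.0/1000 + 1) − 1000 = -82.84‰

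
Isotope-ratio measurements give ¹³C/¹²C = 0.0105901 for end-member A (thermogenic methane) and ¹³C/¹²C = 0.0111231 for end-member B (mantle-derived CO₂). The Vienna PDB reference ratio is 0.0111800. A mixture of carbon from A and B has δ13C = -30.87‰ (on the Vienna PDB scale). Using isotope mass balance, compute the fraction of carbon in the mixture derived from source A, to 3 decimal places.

0.541

δ_A = (0.0105901/0.0111800 − 1)×1000 = (0.947236 − 1)×1000 = -52.764‰
δ_B = (0.0111231/0.0111800 − 1)×1000 = (0.994911 − 1)×1000 = -5.089‰
f_A = (δ_mix − δ_B)/(δ_A − δ_B) = (-30.87 − (-5.089))/(-52.764 − (-5.089))
f_A = -25.781 / -47.674 = 0.5408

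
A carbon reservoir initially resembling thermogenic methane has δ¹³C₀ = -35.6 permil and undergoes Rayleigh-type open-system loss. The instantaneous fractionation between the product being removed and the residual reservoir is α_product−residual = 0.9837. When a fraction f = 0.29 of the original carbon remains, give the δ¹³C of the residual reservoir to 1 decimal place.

Rayleigh residual: δ_res = (δ₀ + 1000)·f^(α−1) − 1000
α − 1 = -0.01630
f^(α−1) = 0.29^(-0.01630) = 1.020382
δ_res = (-35.6 + 1000) × 1.020382 − 1000 = 984.057 − 1000 = -15.94 permil

-15.9 permil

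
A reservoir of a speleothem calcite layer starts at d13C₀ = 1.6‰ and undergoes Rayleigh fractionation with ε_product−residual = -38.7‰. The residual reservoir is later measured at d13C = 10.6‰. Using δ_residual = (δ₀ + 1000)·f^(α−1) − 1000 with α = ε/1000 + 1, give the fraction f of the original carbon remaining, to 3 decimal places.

0.794

α − 1 = ε/1000 = -0.0387
(δ_res + 1000)/(δ₀ + 1000) = (10.6 + 1000)/(1.6 + 1000) = 1010.6/1001.6 = 1.008986
f = 1.008986^(1/-0.0387) = exp(ln(1.008986)/-0.0387) = exp(0.00895/-0.0387)
f = exp(-0.2311) = 0.7936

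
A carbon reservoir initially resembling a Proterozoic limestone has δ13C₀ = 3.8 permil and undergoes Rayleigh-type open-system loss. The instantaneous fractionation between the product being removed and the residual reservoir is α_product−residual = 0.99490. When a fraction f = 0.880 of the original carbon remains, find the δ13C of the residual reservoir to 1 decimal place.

4.5 permil

Rayleigh residual: δ_res = (δ₀ + 1000)·f^(α−1) − 1000
α − 1 = -0.00510
f^(α−1) = 0.880^(-0.00510) = 1.000652
δ_res = (3.8 + 1000) × 1.000652 − 1000 = 1004.455 − 1000 = 4.45 permil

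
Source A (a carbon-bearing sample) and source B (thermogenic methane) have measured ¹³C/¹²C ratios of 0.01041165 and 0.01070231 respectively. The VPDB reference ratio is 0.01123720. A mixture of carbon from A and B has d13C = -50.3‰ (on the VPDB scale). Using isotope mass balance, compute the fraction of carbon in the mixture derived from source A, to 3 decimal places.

0.104

δ_A = (0.01041165/0.01123720 − 1)×1000 = (0.926534 − 1)×1000 = -73.466‰
δ_B = (0.01070231/0.01123720 − 1)×1000 = (0.952400 − 1)×1000 = -47.600‰
f_A = (δ_mix − δ_B)/(δ_A − δ_B) = (-50.3 − (-47.600))/(-73.466 − (-47.600))
f_A = -2.700 / -25.866 = 0.1044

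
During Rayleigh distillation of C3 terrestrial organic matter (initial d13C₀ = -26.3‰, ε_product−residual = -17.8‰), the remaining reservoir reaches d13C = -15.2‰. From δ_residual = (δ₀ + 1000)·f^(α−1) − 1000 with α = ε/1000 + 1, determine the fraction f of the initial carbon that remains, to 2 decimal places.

0.53

α − 1 = ε/1000 = -0.0178
(δ_res + 1000)/(δ₀ + 1000) = (-15.2 + 1000)/(-26.3 + 1000) = 984.8/973.7 = 1.011400
f = 1.011400^(1/-0.0178) = exp(ln(1.011400)/-0.0178) = exp(0.01134/-0.0178)
f = exp(-0.6368) = 0.5290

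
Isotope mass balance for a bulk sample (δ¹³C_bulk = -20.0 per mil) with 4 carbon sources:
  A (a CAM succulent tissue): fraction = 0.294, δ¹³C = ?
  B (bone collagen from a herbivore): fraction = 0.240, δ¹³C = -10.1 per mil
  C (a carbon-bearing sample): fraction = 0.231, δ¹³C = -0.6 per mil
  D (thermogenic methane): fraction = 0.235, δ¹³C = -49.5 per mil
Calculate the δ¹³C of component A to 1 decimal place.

-19.7 per mil

Isotope mass balance: δ_bulk = Σ fᵢ·δᵢ.
-20.0 = 0.294×δ_A + 0.240×(-10.1) + 0.231×(-0.6) + 0.235×(-49.5)
0.294·δ_A = -20.0 − (-14.195) = -5.805
δ_A = -5.805 / 0.294 = -19.74 per mil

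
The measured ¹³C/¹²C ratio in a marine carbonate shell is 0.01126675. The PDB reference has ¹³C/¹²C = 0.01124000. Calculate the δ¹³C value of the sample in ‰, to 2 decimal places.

δ¹³C = (R_sample / R_standard − 1) × 1000
R_sample / R_standard = 0.01126675 / 0.01124000 = 1.002380
δ¹³C = (1.002380 − 1) × 1000 = 2.380‰

2.38‰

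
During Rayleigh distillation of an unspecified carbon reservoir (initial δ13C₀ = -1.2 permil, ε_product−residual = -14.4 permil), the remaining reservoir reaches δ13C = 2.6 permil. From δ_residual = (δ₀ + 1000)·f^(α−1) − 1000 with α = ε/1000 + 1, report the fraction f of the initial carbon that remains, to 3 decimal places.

α − 1 = ε/1000 = -0.0144
(δ_res + 1000)/(δ₀ + 1000) = (2.6 + 1000)/(-1.2 + 1000) = 1002.6/998.8 = 1.003805
f = 1.003805^(1/-0.0144) = exp(ln(1.003805)/-0.0144) = exp(0.00380/-0.0144)
f = exp(-0.2637) = 0.7682

0.768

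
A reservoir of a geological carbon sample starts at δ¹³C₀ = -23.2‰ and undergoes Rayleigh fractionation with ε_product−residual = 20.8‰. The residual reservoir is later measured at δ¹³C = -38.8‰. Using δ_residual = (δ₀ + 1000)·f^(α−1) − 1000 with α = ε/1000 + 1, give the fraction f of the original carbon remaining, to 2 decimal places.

α − 1 = ε/1000 = 0.0208
(δ_res + 1000)/(δ₀ + 1000) = (-38.8 + 1000)/(-23.2 + 1000) = 961.2/976.8 = 0.984029
f = 0.984029^(1/0.0208) = exp(ln(0.984029)/0.0208) = exp(-0.01610/0.0208)
f = exp(-0.7740) = 0.4612

0.46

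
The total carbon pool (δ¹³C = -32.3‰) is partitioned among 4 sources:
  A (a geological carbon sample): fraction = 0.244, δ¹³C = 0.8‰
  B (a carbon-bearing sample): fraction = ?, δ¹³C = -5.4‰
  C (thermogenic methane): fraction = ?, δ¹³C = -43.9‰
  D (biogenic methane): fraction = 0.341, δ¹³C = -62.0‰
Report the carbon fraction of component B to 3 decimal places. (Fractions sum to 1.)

Let f_B and f_C be the unknown fractions; fractions sum to 1 so f_B + f_C = 0.415.
Mass balance: Σ fᵢ·δᵢ = δ_bulk ⇒ f_B·(-5.4) + f_C·(-43.9) = -32.3 − (-20.947) = -11.353
Substitute f_C = 0.415 − f_B:
f_B·(-5.4 − -43.9) = -11.353 − 0.415×(-43.9) = 6.865
f_B = 6.865 / 38.5 = 0.1783

0.178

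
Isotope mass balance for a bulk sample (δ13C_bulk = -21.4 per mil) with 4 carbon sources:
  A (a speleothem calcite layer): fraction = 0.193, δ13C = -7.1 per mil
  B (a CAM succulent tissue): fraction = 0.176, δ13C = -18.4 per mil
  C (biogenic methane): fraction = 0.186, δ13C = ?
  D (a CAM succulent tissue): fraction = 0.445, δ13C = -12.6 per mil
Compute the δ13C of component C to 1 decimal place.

-60.1 per mil

Isotope mass balance: δ_bulk = Σ fᵢ·δᵢ.
-21.4 = 0.193×(-7.1) + 0.176×(-18.4) + 0.186×δ_C + 0.445×(-12.6)
0.186·δ_C = -21.4 − (-10.216) = -11.184
δ_C = -11.184 / 0.186 = -60.13 per mil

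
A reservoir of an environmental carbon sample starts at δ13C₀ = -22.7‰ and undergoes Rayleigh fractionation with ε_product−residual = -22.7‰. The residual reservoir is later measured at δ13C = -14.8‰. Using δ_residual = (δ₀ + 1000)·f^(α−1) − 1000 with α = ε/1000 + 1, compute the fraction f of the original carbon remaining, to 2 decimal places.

0.70

α − 1 = ε/1000 = -0.0227
(δ_res + 1000)/(δ₀ + 1000) = (-14.8 + 1000)/(-22.7 + 1000) = 985.2/977.3 = 1.008083
f = 1.008083^(1/-0.0227) = exp(ln(1.008083)/-0.0227) = exp(0.00805/-0.0227)
f = exp(-0.3547) = 0.7014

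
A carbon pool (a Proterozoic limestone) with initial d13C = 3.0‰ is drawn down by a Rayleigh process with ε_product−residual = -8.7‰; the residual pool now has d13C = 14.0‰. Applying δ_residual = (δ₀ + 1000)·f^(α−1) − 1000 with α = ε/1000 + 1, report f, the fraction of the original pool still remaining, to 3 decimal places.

α − 1 = ε/1000 = -0.0087
(δ_res + 1000)/(δ₀ + 1000) = (14.0 + 1000)/(3.0 + 1000) = 1014.0/1003.0 = 1.010967
f = 1.010967^(1/-0.0087) = exp(ln(1.010967)/-0.0087) = exp(0.01091/-0.0087)
f = exp(-1.2537) = 0.2854

0.285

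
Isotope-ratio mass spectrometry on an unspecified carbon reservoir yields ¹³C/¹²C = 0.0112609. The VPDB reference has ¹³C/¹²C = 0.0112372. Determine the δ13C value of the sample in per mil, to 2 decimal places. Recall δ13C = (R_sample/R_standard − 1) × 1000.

δ13C = (R_sample / R_standard − 1) × 1000
R_sample / R_standard = 0.0112609 / 0.0112372 = 1.002109
δ13C = (1.002109 − 1) × 1000 = 2.109 per mil

2.11 per mil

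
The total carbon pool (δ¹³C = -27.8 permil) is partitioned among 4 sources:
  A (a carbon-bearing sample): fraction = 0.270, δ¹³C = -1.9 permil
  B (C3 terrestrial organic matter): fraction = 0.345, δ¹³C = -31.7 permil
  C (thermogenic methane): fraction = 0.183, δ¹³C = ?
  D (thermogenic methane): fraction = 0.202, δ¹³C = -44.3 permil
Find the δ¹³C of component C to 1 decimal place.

-40.4 permil

Isotope mass balance: δ_bulk = Σ fᵢ·δᵢ.
-27.8 = 0.270×(-1.9) + 0.345×(-31.7) + 0.183×δ_C + 0.202×(-44.3)
0.183·δ_C = -27.8 − (-20.398) = -7.402
δ_C = -7.402 / 0.183 = -40.45 permil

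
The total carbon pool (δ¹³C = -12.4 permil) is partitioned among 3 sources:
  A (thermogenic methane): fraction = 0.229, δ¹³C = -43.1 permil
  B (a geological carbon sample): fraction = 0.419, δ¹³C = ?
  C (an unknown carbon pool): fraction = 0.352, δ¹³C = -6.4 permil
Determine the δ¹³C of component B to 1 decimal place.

Isotope mass balance: δ_bulk = Σ fᵢ·δᵢ.
-12.4 = 0.229×(-43.1) + 0.419×δ_B + 0.352×(-6.4)
0.419·δ_B = -12.4 − (-12.123) = -0.277
δ_B = -0.277 / 0.419 = -0.66 permil

-0.7 permil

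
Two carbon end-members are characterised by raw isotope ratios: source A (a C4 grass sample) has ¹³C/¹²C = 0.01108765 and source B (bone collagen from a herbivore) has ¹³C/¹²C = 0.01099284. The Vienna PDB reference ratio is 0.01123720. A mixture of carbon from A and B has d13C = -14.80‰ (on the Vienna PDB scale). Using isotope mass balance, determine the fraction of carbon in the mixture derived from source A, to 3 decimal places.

0.823

δ_A = (0.01108765/0.01123720 − 1)×1000 = (0.986692 − 1)×1000 = -13.308‰
δ_B = (0.01099284/0.01123720 − 1)×1000 = (0.978254 − 1)×1000 = -21.746‰
f_A = (δ_mix − δ_B)/(δ_A − δ_B) = (-14.80 − (-21.746))/(-13.308 − (-21.746))
f_A = 6.946 / 8.437 = 0.8232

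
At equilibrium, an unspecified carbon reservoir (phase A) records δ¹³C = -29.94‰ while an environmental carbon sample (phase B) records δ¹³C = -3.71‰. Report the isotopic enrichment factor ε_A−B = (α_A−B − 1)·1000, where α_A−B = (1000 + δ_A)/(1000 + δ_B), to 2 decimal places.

α_A−B = (1000 + -29.94) / (1000 + -3.71) = 970.06 / 996.29 = 0.973672
ε_A−B = (0.973672 − 1) × 1000 = -26.328‰
(The approximation ε ≈ δ_A − δ_B would give -26.23‰.)

-26.33‰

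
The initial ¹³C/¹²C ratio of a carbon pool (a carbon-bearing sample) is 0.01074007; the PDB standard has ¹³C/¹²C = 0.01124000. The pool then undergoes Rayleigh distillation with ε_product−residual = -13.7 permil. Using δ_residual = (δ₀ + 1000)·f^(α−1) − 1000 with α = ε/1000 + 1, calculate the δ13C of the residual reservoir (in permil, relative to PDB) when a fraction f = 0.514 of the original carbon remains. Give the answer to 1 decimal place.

-35.7 permil

δ₀ = (0.01074007/0.01124000 − 1)×1000 = (0.955522 − 1)×1000 = -44.478 permil
α − 1 = ε/1000 = -0.0137
f^(α−1) = 0.514^(-0.0137) = 1.009159
δ_res = (-44.478 + 1000) × 1.009159 − 1000 = 964.274 − 1000 = -35.73 permil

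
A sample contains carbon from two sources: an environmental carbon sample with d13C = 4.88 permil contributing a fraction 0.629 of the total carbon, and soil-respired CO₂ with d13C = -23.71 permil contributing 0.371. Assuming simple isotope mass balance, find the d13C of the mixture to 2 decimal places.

δ_mix = f_A·δ_A + f_B·δ_B
δ_mix = 0.629 × (4.88) + 0.371 × (-23.71)
δ_mix = 3.070 + -8.796 = -5.727 permil

-5.73 permil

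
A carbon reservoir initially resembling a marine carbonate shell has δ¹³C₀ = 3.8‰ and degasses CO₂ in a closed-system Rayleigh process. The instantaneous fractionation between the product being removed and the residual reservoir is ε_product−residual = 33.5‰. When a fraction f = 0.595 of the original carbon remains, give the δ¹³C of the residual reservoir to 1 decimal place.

Rayleigh residual: δ_res = (δ₀ + 1000)·f^(α−1) − 1000
α = ε/1000 + 1 = 1.03350, so α − 1 = 0.03350
f^(α−1) = 0.595^(0.03350) = 0.982757
δ_res = (3.8 + 1000) × 0.982757 − 1000 = 986.492 − 1000 = -13.51‰

-13.5‰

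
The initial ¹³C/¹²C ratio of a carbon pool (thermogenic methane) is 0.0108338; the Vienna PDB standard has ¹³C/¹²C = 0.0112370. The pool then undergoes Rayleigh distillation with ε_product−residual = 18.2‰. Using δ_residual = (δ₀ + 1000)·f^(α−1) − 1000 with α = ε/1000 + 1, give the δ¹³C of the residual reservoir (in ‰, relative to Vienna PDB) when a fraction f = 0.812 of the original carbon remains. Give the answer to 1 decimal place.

-39.5‰

δ₀ = (0.0108338/0.0112370 − 1)×1000 = (0.964119 − 1)×1000 = -35.881‰
α − 1 = ε/1000 = 0.0182
f^(α−1) = 0.812^(0.0182) = 0.996217
δ_res = (-35.881 + 1000) × 0.996217 − 1000 = 960.471 − 1000 = -39.53‰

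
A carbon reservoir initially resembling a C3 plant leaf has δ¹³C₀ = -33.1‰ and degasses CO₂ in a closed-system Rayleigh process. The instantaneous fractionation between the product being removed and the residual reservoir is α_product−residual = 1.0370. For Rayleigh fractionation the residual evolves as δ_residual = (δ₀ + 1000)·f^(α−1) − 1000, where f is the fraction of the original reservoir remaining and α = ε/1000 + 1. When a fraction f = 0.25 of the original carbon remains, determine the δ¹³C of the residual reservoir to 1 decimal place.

-81.4‰

Rayleigh residual: δ_res = (δ₀ + 1000)·f^(α−1) − 1000
α − 1 = 0.03700
f^(α−1) = 0.25^(0.03700) = 0.950000
δ_res = (-33.1 + 1000) × 0.950000 − 1000 = 918.555 − 1000 = -81.44‰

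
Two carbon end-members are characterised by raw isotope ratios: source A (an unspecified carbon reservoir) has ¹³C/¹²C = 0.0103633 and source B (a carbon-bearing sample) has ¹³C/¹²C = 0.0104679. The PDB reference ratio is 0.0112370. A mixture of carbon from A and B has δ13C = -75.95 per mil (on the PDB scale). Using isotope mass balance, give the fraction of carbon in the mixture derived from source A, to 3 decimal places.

δ_A = (0.0103633/0.0112370 − 1)×1000 = (0.922248 − 1)×1000 = -77.752 per mil
δ_B = (0.0104679/0.0112370 − 1)×1000 = (0.931556 − 1)×1000 = -68.444 per mil
f_A = (δ_mix − δ_B)/(δ_A − δ_B) = (-75.95 − (-68.444))/(-77.752 − (-68.444))
f_A = -7.506 / -9.309 = 0.8064

0.806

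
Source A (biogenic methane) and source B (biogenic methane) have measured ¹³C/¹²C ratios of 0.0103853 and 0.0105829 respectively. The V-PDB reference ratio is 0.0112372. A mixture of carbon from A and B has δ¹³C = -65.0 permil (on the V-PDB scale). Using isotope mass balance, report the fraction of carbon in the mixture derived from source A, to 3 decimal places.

0.385

δ_A = (0.0103853/0.0112372 − 1)×1000 = (0.924189 − 1)×1000 = -75.811 permil
δ_B = (0.0105829/0.0112372 − 1)×1000 = (0.941774 − 1)×1000 = -58.226 permil
f_A = (δ_mix − δ_B)/(δ_A − δ_B) = (-65.0 − (-58.226))/(-75.811 − (-58.226))
f_A = -6.774 / -17.584 = 0.3852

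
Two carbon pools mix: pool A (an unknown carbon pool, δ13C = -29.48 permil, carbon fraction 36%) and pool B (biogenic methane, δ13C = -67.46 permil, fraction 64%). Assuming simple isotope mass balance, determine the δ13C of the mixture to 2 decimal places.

-53.79 permil

δ_mix = f_A·δ_A + f_B·δ_B
δ_mix = 0.36 × (-29.48) + 0.64 × (-67.46)
δ_mix = -10.613 + -43.174 = -53.787 permil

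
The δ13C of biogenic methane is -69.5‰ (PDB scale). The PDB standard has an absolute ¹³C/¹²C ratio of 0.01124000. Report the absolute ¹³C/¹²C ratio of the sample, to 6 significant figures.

0.0104588

R_sample = R_standard × (δ13C/1000 + 1)
R_sample = 0.01124000 × (-69.5/1000 + 1) = 0.01124000 × 0.930500
R_sample = 0.0104588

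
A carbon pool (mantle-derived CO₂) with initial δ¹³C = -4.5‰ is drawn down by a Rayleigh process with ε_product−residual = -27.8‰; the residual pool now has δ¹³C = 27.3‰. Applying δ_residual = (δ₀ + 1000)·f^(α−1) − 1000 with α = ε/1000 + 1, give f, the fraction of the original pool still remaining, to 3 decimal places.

α − 1 = ε/1000 = -0.0278
(δ_res + 1000)/(δ₀ + 1000) = (27.3 + 1000)/(-4.5 + 1000) = 1027.3/995.5 = 1.031944
f = 1.031944^(1/-0.0278) = exp(ln(1.031944)/-0.0278) = exp(0.03144/-0.0278)
f = exp(-1.1311) = 0.3227

0.323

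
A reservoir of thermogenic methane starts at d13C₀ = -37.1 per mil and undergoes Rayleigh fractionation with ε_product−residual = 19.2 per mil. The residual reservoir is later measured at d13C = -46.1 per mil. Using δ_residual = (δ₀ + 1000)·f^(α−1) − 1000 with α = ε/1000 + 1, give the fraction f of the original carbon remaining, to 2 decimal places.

0.61

α − 1 = ε/1000 = 0.0192
(δ_res + 1000)/(δ₀ + 1000) = (-46.1 + 1000)/(-37.1 + 1000) = 953.9/962.9 = 0.990653
f = 0.990653^(1/0.0192) = exp(ln(0.990653)/0.0192) = exp(-0.00939/0.0192)
f = exp(-0.4891) = 0.6132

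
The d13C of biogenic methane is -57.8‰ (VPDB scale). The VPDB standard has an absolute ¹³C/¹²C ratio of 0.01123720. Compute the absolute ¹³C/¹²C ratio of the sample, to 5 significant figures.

0.010588

R_sample = R_standard × (d13C/1000 + 1)
R_sample = 0.01123720 × (-57.8/1000 + 1) = 0.01123720 × 0.942200
R_sample = 0.0105877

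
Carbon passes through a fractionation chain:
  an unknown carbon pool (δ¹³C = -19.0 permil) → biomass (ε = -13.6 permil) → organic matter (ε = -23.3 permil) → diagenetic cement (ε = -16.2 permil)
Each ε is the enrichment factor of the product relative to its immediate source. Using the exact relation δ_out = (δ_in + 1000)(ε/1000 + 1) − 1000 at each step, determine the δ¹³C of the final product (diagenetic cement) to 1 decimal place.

step 1: δ = (-19.00 + 1000)·(-13.6/1000 + 1) − 1000 = -32.34 permil
step 2: δ = (-32.34 + 1000)·(-23.3/1000 + 1) − 1000 = -54.89 permil
step 3: δ = (-54.89 + 1000)·(-16.2/1000 + 1) − 1000 = -70.20 permil

-70.2 permil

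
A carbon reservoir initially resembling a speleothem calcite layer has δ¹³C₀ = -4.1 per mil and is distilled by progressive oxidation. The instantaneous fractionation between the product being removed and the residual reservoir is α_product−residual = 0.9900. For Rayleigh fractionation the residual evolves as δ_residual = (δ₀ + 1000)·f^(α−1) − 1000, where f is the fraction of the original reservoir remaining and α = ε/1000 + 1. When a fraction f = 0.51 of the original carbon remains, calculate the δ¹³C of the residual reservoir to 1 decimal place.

2.6 per mil

Rayleigh residual: δ_res = (δ₀ + 1000)·f^(α−1) − 1000
α − 1 = -0.01000
f^(α−1) = 0.51^(-0.01000) = 1.006756
δ_res = (-4.1 + 1000) × 1.006756 − 1000 = 1002.628 − 1000 = 2.63 per mil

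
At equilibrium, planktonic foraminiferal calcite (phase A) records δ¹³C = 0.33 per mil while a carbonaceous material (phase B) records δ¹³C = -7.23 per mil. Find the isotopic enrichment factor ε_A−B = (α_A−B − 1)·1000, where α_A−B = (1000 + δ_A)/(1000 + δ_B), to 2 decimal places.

7.62 per mil

α_A−B = (1000 + 0.33) / (1000 + -7.23) = 1000.33 / 992.77 = 1.007615
ε_A−B = (1.007615 − 1) × 1000 = 7.615 per mil
(The approximation ε ≈ δ_A − δ_B would give 7.56 per mil.)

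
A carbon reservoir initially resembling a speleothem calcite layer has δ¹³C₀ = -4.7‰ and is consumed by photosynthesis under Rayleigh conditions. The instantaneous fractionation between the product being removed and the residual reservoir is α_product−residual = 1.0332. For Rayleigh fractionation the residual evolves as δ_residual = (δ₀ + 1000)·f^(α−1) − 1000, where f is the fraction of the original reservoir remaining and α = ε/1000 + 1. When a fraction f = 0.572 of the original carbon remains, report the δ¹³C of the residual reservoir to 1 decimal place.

Rayleigh residual: δ_res = (δ₀ + 1000)·f^(α−1) − 1000
α − 1 = 0.03320
f^(α−1) = 0.572^(0.03320) = 0.981625
δ_res = (-4.7 + 1000) × 0.981625 − 1000 = 977.011 − 1000 = -22.99‰

-23.0‰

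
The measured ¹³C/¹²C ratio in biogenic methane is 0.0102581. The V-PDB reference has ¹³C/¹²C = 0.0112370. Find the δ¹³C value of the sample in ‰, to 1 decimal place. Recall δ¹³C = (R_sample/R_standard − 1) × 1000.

-87.1‰

δ¹³C = (R_sample / R_standard − 1) × 1000
R_sample / R_standard = 0.0102581 / 0.0112370 = 0.912886
δ¹³C = (0.912886 − 1) × 1000 = -87.11‰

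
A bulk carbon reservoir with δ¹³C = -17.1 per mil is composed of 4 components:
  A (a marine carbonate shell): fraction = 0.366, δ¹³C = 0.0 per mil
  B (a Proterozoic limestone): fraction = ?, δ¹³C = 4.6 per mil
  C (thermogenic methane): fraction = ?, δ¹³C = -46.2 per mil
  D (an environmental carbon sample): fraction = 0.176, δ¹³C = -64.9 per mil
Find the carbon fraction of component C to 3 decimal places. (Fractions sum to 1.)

Let f_C and f_B be the unknown fractions; fractions sum to 1 so f_C + f_B = 0.458.
Mass balance: Σ fᵢ·δᵢ = δ_bulk ⇒ f_C·(-46.2) + f_B·(4.6) = -17.1 − (-11.422) = -5.678
Substitute f_B = 0.458 − f_C:
f_C·(-46.2 − 4.6) = -5.678 − 0.458×(4.6) = -7.784
f_C = -7.784 / -50.8 = 0.1532

0.153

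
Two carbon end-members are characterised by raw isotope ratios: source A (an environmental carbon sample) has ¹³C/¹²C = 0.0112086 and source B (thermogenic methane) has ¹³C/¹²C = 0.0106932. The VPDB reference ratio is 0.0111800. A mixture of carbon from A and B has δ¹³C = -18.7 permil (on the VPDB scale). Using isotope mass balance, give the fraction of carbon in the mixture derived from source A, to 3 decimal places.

δ_A = (0.0112086/0.0111800 − 1)×1000 = (1.002558 − 1)×1000 = 2.558 permil
δ_B = (0.0106932/0.0111800 − 1)×1000 = (0.956458 − 1)×1000 = -43.542 permil
f_A = (δ_mix − δ_B)/(δ_A − δ_B) = (-18.7 − (-43.542))/(2.558 − (-43.542))
f_A = 24.842 / 46.100 = 0.5389

0.539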